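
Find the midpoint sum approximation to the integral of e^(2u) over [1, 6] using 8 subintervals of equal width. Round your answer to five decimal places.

76307.80723

Δu = (6 − 1)/8 = 0.625.
Midpoints: 1.3125, 1.9375, 2.5625, 3.1875, 3.8125, 4.4375, 5.0625, 5.6875.
f(1.3125) ≈ 13.80457, f(1.9375) ≈ 48.18270, f(2.5625) ≈ 168.17414, f(3.1875) ≈ 586.98543, f(3.8125) ≈ 2048.78047, f(4.4375) ≈ 7150.94647, f(5.0625) ≈ 24959.25564, f(5.6875) ≈ 87116.36215.
Sum = Δu · [f(1.3125) + f(1.9375) + f(2.5625) + ...].
Sum ≈ 76307.80723.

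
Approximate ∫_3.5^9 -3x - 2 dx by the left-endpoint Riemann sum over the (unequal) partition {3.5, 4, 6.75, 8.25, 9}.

Subinterval widths: 0.5, 2.75, 1.5, 0.75.
Left endpoints: 3.5, 4, 6.75, 8.25.
f(3.5) = -12.5, f(4) = -14, f(6.75) = -22.25, f(8.25) = -26.75.
Sum = Σ Δx_i · f(x_i).
Sum = -98.1875.

-98.1875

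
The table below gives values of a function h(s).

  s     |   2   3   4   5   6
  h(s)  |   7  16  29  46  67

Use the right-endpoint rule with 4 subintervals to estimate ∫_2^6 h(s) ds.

Δs = 1.
Sum = 1·[16 + 29 + 46 + 67] = 158.

158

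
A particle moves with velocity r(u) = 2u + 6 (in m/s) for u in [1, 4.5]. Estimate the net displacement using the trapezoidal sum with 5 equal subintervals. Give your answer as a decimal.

Δu = (4.5 − 1)/5 = 0.7.
r(1) = 8, r(1.7) = 9.4, r(2.4) = 10.8, r(3.1) = 12.2, r(3.8) = 13.6, r(4.5) = 15.
T_5 = (Δu/2)·[r(u_0) + 2r(u_1) + ... + 2r(u_{4}) + r(u_5)].
Sum = 40.25.

40.25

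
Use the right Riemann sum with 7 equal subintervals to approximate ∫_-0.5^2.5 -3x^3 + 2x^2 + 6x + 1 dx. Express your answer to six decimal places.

-2.089286

Δx = (2.5 − (-0.5))/7 = 3/7.
Right endpoints: -1/14, 5/14, 11/14, 17/14, 23/14, 29/14, 2.5.
f(-1/14) = 1599/2744, f(5/14) = 8949/2744, f(11/14) = 15075/2744, f(17/14) = 16089/2744, f(23/14) = 8103/2744, f(29/14) = -12771/2744, f(2.5) = -18.375.
Sum = Δx · [f(-1/14) + f(5/14) + f(11/14) + ...].
Sum ≈ -2.089286.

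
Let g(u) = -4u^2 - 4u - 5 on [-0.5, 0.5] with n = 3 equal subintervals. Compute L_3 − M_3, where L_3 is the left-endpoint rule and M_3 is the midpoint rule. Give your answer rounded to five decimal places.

L_3 ≈ -4.7407407.
M_3 ≈ -5.2962963.
L_3 − M_3 ≈ 0.55556.

0.55556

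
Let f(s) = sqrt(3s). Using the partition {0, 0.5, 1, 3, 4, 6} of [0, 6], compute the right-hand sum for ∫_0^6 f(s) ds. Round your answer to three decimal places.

19.428

Subinterval widths: 0.5, 0.5, 2, 1, 2.
Right endpoints: 0.5, 1, 3, 4, 6.
f(0.5) ≈ 1.225, f(1) ≈ 1.732, f(3) ≈ 3.000, f(4) ≈ 3.464, f(6) ≈ 4.243.
Sum = Σ Δs_i · f(s_i).
Sum ≈ 19.428.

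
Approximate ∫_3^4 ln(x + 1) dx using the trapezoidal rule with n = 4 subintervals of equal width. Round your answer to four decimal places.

Δx = (4 − 3)/4 = 0.25.
f(3) ≈ 1.3863, f(3.25) ≈ 1.4469, f(3.5) ≈ 1.5041, f(3.75) ≈ 1.5581, f(4) ≈ 1.6094.
T_4 = (Δx/2)·[f(x_0) + 2f(x_1) + 2f(x_2) + 2f(x_3) + f(x_4)].
Sum ≈ 1.5018.

1.5018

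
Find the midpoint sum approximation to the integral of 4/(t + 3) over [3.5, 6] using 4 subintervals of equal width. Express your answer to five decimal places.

1.30095

Δt = (6 − 3.5)/4 = 0.625.
Midpoints: 3.8125, 4.4375, 5.0625, 5.6875.
f(3.8125) = 64/109, f(4.4375) = 64/119, f(5.0625) = 64/129, f(5.6875) = 64/139.
Sum = Δt · [f(3.8125) + f(4.4375) + f(5.0625) + f(5.6875)].
Sum ≈ 1.30095.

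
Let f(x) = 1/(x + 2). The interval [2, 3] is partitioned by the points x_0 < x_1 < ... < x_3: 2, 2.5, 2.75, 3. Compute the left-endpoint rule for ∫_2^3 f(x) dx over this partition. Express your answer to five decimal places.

0.23319

Subinterval widths: 0.5, 0.25, 0.25.
Left endpoints: 2, 2.5, 2.75.
f(2) = 0.25, f(2.5) = 2/9, f(2.75) = 4/19.
Sum = Σ Δx_i · f(x_i).
Sum ≈ 0.23319.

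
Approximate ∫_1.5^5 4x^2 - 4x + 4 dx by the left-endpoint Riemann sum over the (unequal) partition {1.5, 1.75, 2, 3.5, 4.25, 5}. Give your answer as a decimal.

Subinterval widths: 0.25, 0.25, 1.5, 0.75, 0.75.
Left endpoints: 1.5, 1.75, 2, 3.5, 4.25.
f(1.5) = 7, f(1.75) = 9.25, f(2) = 12, f(3.5) = 39, f(4.25) = 59.25.
Sum = Σ Δx_i · f(x_i).
Sum = 95.75.

95.75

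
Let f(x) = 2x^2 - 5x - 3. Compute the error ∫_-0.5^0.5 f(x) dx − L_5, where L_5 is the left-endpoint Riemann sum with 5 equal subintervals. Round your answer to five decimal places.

Exact integral: ∫_-0.5^0.5 f(x) dx ≈ -2.8333333.
L_5 = -2.32.
Error ≈ -2.8333333 − (-2.32) ≈ -0.51333.

-0.51333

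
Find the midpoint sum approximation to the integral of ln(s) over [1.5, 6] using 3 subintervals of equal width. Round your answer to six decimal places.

Δs = (6 − 1.5)/3 = 1.5.
Midpoints: 2.25, 3.75, 5.25.
f(2.25) ≈ 0.810930, f(3.75) ≈ 1.321756, f(5.25) ≈ 1.658228.
Sum = Δs · [f(2.25) + f(3.75) + f(5.25)].
Sum ≈ 5.686371.

5.686371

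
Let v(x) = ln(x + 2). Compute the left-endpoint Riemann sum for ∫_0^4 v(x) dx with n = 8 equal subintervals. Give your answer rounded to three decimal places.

5.083

Δx = (4 − 0)/8 = 0.5.
Left endpoints: 0, 0.5, 1, 1.5, 2, 2.5, 3, 3.5.
v(0) ≈ 0.693, v(0.5) ≈ 0.916, v(1) ≈ 1.099, v(1.5) ≈ 1.253, v(2) ≈ 1.386, v(2.5) ≈ 1.504, v(3) ≈ 1.609, v(3.5) ≈ 1.705.
Sum = Δx · [v(0) + v(0.5) + v(1) + ...].
Sum ≈ 5.083.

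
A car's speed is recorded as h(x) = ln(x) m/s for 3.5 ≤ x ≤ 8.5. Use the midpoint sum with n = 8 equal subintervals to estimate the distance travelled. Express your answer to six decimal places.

Δx = (8.5 − 3.5)/8 = 0.625.
Midpoints: 3.8125, 4.4375, 5.0625, 5.6875, 6.3125, 6.9375, 7.5625, 8.1875.
h(3.8125) ≈ 1.338285, h(4.4375) ≈ 1.490091, h(5.0625) ≈ 1.621860, h(5.6875) ≈ 1.738271, h(6.3125) ≈ 1.842532, h(6.9375) ≈ 1.936941, h(7.5625) ≈ 2.023202, h(8.1875) ≈ 2.102609.
Sum = Δx · [h(3.8125) + h(4.4375) + h(5.0625) + ...].
Sum ≈ 8.808620.

8.808620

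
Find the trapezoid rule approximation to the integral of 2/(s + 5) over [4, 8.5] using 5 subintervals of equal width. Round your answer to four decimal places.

Δs = (8.5 − 4)/5 = 0.9.
f(4) = 2/9, f(4.9) = 20/99, f(5.8) = 5/27, f(6.7) = 20/117, f(7.6) = 10/63, f(8.5) = 4/27.
T_5 = (Δs/2)·[f(s_0) + 2f(s_1) + ... + 2f(s_{4}) + f(s_5)].
Sum ≈ 0.8119.

0.8119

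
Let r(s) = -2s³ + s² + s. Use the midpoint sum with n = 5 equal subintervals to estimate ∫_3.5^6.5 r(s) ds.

-722.64

Δs = (6.5 − 3.5)/5 = 0.6.
Midpoints: 3.8, 4.4, 5, 5.6, 6.2.
r(3.8) = -91.504, r(4.4) = -146.608, r(5) = -220, r(5.6) = -314.272, r(6.2) = -432.016.
Sum = Δs · [r(3.8) + r(4.4) + r(5) + r(5.6) + r(6.2)].
Sum = -722.64.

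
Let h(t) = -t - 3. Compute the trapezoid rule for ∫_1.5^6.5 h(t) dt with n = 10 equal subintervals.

-35

Δt = (6.5 − 1.5)/10 = 0.5.
h(1.5) = -4.5, h(2) = -5, h(2.5) = -5.5, h(3) = -6, h(3.5) = -6.5, h(4) = -7, h(4.5) = -7.5, h(5) = -8, h(5.5) = -8.5, h(6) = -9, h(6.5) = -9.5.
T_10 = (Δt/2)·[h(t_0) + 2h(t_1) + ... + 2h(t_{9}) + h(t_10)].
Sum = -35.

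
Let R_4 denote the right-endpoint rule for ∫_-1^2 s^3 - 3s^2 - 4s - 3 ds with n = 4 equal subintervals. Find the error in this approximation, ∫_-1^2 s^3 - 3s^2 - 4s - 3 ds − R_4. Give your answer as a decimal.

Exact integral: ∫_-1^2 f(s) ds = -20.25.
R_4 = -25.171875.
Error = -20.25 − (-25.171875) = 4.921875.

4.921875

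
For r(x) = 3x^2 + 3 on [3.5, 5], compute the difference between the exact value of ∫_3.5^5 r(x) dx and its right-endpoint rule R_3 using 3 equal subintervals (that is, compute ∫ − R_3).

-9.75

Exact integral: ∫_3.5^5 r(x) dx = 86.625.
R_3 = 96.375.
Error = 86.625 − 96.375 = -9.75.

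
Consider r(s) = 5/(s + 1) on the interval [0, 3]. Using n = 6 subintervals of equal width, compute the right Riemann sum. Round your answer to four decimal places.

6.0893

Δs = (3 − 0)/6 = 0.5.
Right endpoints: 0.5, 1, 1.5, 2, 2.5, 3.
r(0.5) = 10/3, r(1) = 2.5, r(1.5) = 2, r(2) = 5/3, r(2.5) = 10/7, r(3) = 1.25.
Sum = Δs · [r(0.5) + r(1) + r(1.5) + ...].
Sum ≈ 6.0893.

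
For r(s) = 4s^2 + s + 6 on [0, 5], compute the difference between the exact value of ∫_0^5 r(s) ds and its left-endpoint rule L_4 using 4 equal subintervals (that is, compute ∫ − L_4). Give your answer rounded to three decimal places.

60.417

Exact integral: ∫_0^5 r(s) ds ≈ 209.16667.
L_4 = 148.75.
Error ≈ 209.16667 − 148.75 ≈ 60.417.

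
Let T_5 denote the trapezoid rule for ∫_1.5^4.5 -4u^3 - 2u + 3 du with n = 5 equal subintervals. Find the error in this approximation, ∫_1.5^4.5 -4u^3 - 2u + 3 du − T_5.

Exact integral: ∫_1.5^4.5 f(u) du = -414.
T_5 = -420.48.
Error = -414 − (-420.48) = 6.48.

6.48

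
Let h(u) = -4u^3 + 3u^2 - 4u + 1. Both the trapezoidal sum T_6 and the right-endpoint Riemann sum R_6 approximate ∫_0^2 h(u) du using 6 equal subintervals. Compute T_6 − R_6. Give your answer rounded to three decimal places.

4.667

T_6 ≈ -14.33333.
R_6 = -19.
T_6 − R_6 ≈ 4.667.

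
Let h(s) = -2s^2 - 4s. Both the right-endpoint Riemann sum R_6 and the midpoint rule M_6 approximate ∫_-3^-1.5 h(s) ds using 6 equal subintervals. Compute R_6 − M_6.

R_6 = -1.34375.
M_6 = -2.234375.
R_6 − M_6 = 0.890625.

0.890625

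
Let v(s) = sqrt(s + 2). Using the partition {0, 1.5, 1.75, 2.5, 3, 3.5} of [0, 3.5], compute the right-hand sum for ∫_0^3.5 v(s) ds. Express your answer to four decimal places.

Subinterval widths: 1.5, 0.25, 0.75, 0.5, 0.5.
Right endpoints: 1.5, 1.75, 2.5, 3, 3.5.
v(1.5) ≈ 1.8708, v(1.75) ≈ 1.9365, v(2.5) ≈ 2.1213, v(3) ≈ 2.2361, v(3.5) ≈ 2.3452.
Sum = Σ Δs_i · v(s_i).
Sum ≈ 7.1720.

7.1720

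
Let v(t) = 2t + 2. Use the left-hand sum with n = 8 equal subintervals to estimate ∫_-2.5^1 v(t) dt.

0.21875

Δt = (1 − (-2.5))/8 = 0.4375.
Left endpoints: -2.5, -2.0625, -1.625, -1.1875, -0.75, -0.3125, 0.125, 0.5625.
v(-2.5) = -3, v(-2.0625) = -2.125, v(-1.625) = -1.25, v(-1.1875) = -0.375, v(-0.75) = 0.5, v(-0.3125) = 1.375, v(0.125) = 2.25, v(0.5625) = 3.125.
Sum = Δt · [v(-2.5) + v(-2.0625) + v(-1.625) + ...].
Sum = 0.21875.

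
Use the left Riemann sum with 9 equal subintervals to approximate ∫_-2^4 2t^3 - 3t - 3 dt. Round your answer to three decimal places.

Δt = (4 − (-2))/9 = 2/3.
Left endpoints: -2, -4/3, -2/3, 0, 2/3, 4/3, 2, 8/3, 10/3.
f(-2) = -13, f(-4/3) = -101/27, f(-2/3) = -43/27, f(0) = -3, f(2/3) = -119/27, f(4/3) = -61/27, f(2) = 7, f(8/3) = 727/27, f(10/3) = 1649/27.
Sum = Δt · [f(-2) + f(-4/3) + f(-2/3) + ...].
Sum ≈ 44.667.

44.667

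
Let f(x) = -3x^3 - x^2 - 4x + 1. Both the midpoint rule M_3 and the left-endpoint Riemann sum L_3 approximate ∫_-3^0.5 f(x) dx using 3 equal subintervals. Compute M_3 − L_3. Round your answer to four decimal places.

-62.7387

M_3 ≈ 68.592303.
L_3 ≈ 131.331019.
M_3 − L_3 ≈ -62.7387.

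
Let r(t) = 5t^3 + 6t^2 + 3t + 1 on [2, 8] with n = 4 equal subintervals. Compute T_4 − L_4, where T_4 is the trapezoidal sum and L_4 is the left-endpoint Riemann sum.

2173.5

T_4 = 6386.25.
L_4 = 4212.75.
T_4 − L_4 = 2173.5.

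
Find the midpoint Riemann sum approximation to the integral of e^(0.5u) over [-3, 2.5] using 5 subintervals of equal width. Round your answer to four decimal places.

Δu = (2.5 − (-3))/5 = 1.1.
Midpoints: -2.45, -1.35, -0.25, 0.85, 1.95.
f(-2.45) ≈ 0.2938, f(-1.35) ≈ 0.5092, f(-0.25) ≈ 0.8825, f(0.85) ≈ 1.5296, f(1.95) ≈ 2.6512.
Sum = Δu · [f(-2.45) + f(-1.35) + f(-0.25) + f(0.85) + f(1.95)].
Sum ≈ 6.4528.

6.4528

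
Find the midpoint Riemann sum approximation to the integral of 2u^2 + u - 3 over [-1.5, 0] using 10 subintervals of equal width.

Δu = (0 − (-1.5))/10 = 0.15.
Midpoints: -1.425, -1.275, -1.125, -0.975, -0.825, -0.675, -0.525, -0.375, -0.225, -0.075.
f(-1.425) = -0.36375, f(-1.275) = -1.02375, f(-1.125) = -1.59375, f(-0.975) = -2.07375, f(-0.825) = -2.46375, f(-0.675) = -2.76375, f(-0.525) = -2.97375, f(-0.375) = -3.09375, f(-0.225) = -3.12375, f(-0.075) = -3.06375.
Sum = Δu · [f(-1.425) + f(-1.275) + f(-1.125) + ...].
Sum = -3.380625.

-3.380625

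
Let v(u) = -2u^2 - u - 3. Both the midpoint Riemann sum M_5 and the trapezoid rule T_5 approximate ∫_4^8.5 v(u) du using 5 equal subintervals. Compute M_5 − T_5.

1.8225

M_5 = -407.7675.
T_5 = -409.59.
M_5 − T_5 = 1.8225.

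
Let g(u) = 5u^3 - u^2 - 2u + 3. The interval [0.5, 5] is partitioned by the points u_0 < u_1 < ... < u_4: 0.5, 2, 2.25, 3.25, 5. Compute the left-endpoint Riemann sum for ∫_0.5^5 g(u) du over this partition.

Subinterval widths: 1.5, 0.25, 1, 1.75.
Left endpoints: 0.5, 2, 2.25, 3.25.
g(0.5) = 2.375, g(2) = 35, g(2.25) = 50.390625, g(3.25) = 157.578125.
Sum = Σ Δu_i · g(u_i).
Sum = 338.46484375.

338.46484375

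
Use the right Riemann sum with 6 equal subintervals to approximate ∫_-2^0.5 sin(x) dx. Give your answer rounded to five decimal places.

Δx = (0.5 − (-2))/6 = 5/12.
Right endpoints: -19/12, -7/6, -0.75, -1/3, 1/12, 0.5.
f(-19/12) ≈ -0.99992, f(-7/6) ≈ -0.91944, f(-0.75) ≈ -0.68164, f(-1/3) ≈ -0.32719, f(1/12) ≈ 0.08324, f(0.5) ≈ 0.47943.
Sum = Δx · [f(-19/12) + f(-7/6) + f(-0.75) + ...].
Sum ≈ -0.98564.

-0.98564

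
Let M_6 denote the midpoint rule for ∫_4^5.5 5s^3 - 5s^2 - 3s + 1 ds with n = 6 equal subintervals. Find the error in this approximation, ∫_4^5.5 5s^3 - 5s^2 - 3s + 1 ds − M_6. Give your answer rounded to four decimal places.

0.5176

Exact integral: ∫_4^5.5 f(s) ds = 633.328125.
M_6 ≈ 632.810547.
Error ≈ 633.328125 − 632.810547 ≈ 0.5176.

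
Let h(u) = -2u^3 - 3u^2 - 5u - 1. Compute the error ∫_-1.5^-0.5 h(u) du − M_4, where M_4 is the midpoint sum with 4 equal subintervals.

Exact integral: ∫_-1.5^-0.5 h(u) du = 3.25.
M_4 = 3.234375.
Error = 3.25 − 3.234375 = 0.015625.

0.015625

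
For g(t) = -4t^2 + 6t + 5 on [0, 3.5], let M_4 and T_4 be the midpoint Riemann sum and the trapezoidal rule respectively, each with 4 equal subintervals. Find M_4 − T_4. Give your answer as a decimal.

M_4 = -2.0234375.
T_4 = -4.703125.
M_4 − T_4 = 2.6796875.

2.6796875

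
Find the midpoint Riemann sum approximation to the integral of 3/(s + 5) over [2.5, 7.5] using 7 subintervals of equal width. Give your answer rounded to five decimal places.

1.53175

Δs = (7.5 − 2.5)/7 = 5/7.
Midpoints: 20/7, 25/7, 30/7, 5, 40/7, 45/7, 50/7.
f(20/7) = 21/55, f(25/7) = 0.35, f(30/7) = 21/65, f(5) = 0.3, f(40/7) = 0.28, f(45/7) = 0.2625, f(50/7) = 21/85.
Sum = Δs · [f(20/7) + f(25/7) + f(30/7) + ...].
Sum ≈ 1.53175.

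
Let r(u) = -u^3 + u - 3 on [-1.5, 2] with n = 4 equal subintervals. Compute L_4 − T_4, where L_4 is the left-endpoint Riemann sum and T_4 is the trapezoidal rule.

3.4453125

L_4 ≈ -9.2490234.
T_4 ≈ -12.6943359.
L_4 − T_4 = 3.4453125.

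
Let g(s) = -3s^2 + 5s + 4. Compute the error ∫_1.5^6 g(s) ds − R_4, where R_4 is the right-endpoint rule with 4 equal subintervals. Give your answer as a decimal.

Exact integral: ∫_1.5^6 g(s) ds = -110.25.
R_4 = -157.39453125.
Error = -110.25 − (-157.39453125) = 47.14453125.

47.14453125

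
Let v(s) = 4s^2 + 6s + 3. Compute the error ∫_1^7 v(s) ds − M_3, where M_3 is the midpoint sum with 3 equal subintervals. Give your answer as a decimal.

Exact integral: ∫_1^7 v(s) ds = 618.
M_3 = 610.
Error = 618 − 610 = 8.

8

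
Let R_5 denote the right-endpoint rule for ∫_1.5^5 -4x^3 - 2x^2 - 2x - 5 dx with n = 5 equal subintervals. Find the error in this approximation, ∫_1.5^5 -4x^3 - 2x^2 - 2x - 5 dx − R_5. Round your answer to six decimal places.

Exact integral: ∫_1.5^5 f(x) dx ≈ -741.27083333.
R_5 = -941.64.
Error ≈ -741.27083333 − (-941.64) ≈ 200.369167.

200.369167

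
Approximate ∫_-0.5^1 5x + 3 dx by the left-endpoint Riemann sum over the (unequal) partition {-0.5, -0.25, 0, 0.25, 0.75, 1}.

5.125

Subinterval widths: 0.25, 0.25, 0.25, 0.5, 0.25.
Left endpoints: -0.5, -0.25, 0, 0.25, 0.75.
f(-0.5) = 0.5, f(-0.25) = 1.75, f(0) = 3, f(0.25) = 4.25, f(0.75) = 6.75.
Sum = Σ Δx_i · f(x_i).
Sum = 5.125.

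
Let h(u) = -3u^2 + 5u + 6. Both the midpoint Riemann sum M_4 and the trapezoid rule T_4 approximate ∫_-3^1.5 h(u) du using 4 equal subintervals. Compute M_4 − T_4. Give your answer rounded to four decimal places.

M_4 ≈ -18.826172.
T_4 = -23.09765625.
M_4 − T_4 ≈ 4.2715.

4.2715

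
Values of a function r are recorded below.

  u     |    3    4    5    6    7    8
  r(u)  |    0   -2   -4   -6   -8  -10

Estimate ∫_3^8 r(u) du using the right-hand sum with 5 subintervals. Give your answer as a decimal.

Δu = 1.
Sum = 1·[(-2) + (-4) + (-6) + (-8) + (-10)] = -30.

-30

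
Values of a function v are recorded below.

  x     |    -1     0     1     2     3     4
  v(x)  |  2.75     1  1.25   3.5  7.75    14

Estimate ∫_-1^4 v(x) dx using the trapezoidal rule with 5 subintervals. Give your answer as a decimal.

21.875

Δx = 1.
T_5 = (1/2)·[2.75 + 2·1 + 2·1.25 + 2·3.5 + 2·7.75 + 14] = 21.875.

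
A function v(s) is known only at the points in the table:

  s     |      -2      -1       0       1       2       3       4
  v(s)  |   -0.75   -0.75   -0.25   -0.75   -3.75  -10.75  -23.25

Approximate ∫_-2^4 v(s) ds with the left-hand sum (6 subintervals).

-17

Δs = 1.
Sum = 1·[(-0.75) + (-0.75) + (-0.25) + (-0.75) + (-3.75) + (-10.75)] = -17.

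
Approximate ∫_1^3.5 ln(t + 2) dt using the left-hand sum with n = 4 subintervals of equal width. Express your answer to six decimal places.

3.385941

Δt = (3.5 − 1)/4 = 0.625.
Left endpoints: 1, 1.625, 2.25, 2.875.
f(1) ≈ 1.098612, f(1.625) ≈ 1.287854, f(2.25) ≈ 1.446919, f(2.875) ≈ 1.584120.
Sum = Δt · [f(1) + f(1.625) + f(2.25) + f(2.875)].
Sum ≈ 3.385941.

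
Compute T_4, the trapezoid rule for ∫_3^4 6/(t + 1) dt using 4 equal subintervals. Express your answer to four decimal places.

1.3396

Δt = (4 − 3)/4 = 0.25.
f(3) = 1.5, f(3.25) = 24/17, f(3.5) = 4/3, f(3.75) = 24/19, f(4) = 1.2.
T_4 = (Δt/2)·[f(t_0) + 2f(t_1) + 2f(t_2) + 2f(t_3) + f(t_4)].
Sum ≈ 1.3396.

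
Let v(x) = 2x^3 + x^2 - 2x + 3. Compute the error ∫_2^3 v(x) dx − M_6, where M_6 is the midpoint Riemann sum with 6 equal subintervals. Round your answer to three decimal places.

Exact integral: ∫_2^3 v(x) dx ≈ 36.83333.
M_6 ≈ 36.79630.
Error ≈ 36.83333 − 36.79630 ≈ 0.037.

0.037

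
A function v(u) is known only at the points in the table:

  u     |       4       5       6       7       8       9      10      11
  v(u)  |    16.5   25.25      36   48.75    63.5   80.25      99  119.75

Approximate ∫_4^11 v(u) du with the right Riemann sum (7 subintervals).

Δu = 1.
Sum = 1·[25.25 + 36 + 48.75 + 63.5 + 80.25 + 99 + 119.75] = 472.5.

472.5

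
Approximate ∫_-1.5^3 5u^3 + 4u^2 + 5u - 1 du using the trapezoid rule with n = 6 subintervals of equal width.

Δu = (3 − (-1.5))/6 = 0.75.
f(-1.5) = -16.375, f(-0.75) = -4.609375, f(0) = -1, f(0.75) = 7.109375, f(1.5) = 32.375, f(2.25) = 87.453125, f(3) = 185.
T_6 = (Δu/2)·[f(u_0) + 2f(u_1) + ... + 2f(u_{5}) + f(u_6)].
Sum = 154.23046875.

154.23046875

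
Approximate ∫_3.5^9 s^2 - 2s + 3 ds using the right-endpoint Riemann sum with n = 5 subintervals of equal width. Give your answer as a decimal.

Δs = (9 − 3.5)/5 = 1.1.
Right endpoints: 4.6, 5.7, 6.8, 7.9, 9.
f(4.6) = 14.96, f(5.7) = 24.09, f(6.8) = 35.64, f(7.9) = 49.61, f(9) = 66.
Sum = Δs · [f(4.6) + f(5.7) + f(6.8) + f(7.9) + f(9)].
Sum = 209.33.

209.33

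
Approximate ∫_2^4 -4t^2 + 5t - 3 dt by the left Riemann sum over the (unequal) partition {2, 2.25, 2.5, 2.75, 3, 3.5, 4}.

Subinterval widths: 0.25, 0.25, 0.25, 0.25, 0.5, 0.5.
Left endpoints: 2, 2.25, 2.5, 2.75, 3, 3.5.
f(2) = -9, f(2.25) = -12, f(2.5) = -15.5, f(2.75) = -19.5, f(3) = -24, f(3.5) = -34.5.
Sum = Σ Δt_i · f(t_i).
Sum = -43.25.

-43.25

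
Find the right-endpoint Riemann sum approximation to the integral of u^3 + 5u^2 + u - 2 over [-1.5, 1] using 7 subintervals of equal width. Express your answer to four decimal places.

0.9885

Δu = (1 − (-1.5))/7 = 5/14.
Right endpoints: -8/7, -11/14, -3/7, -1/14, 2/7, 9/14, 1.
f(-8/7) = 650/343, f(-11/14) = -505/2744, f(-3/7) = -545/343, f(-1/14) = -5615/2744, f(2/7) = -440/343, f(9/14) = 2675/2744, f(1) = 5.
Sum = Δu · [f(-8/7) + f(-11/14) + f(-3/7) + ...].
Sum ≈ 0.9885.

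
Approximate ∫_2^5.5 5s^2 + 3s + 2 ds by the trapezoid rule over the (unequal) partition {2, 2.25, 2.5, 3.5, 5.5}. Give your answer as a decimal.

Subinterval widths: 0.25, 0.25, 1, 2.
f(2) = 28, f(2.25) = 34.0625, f(2.5) = 40.75, f(3.5) = 73.75, f(5.5) = 169.75.
On each subinterval the trapezoid contributes (Δs_i/2)·[f(s_{i-1}) + f(s_i)].
Sum = 317.859375.

317.859375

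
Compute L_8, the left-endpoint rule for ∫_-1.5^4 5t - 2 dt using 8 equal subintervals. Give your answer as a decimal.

Δt = (4 − (-1.5))/8 = 0.6875.
Left endpoints: -1.5, -0.8125, -0.125, 0.5625, 1.25, 1.9375, 2.625, 3.3125.
f(-1.5) = -9.5, f(-0.8125) = -6.0625, f(-0.125) = -2.625, f(0.5625) = 0.8125, f(1.25) = 4.25, f(1.9375) = 7.6875, f(2.625) = 11.125, f(3.3125) = 14.5625.
Sum = Δt · [f(-1.5) + f(-0.8125) + f(-0.125) + ...].
Sum = 13.921875.

13.921875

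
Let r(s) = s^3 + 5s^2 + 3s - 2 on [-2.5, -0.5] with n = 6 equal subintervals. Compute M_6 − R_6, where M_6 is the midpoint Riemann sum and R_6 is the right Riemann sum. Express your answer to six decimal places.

M_6 ≈ 3.07407407.
R_6 ≈ 1.68518519.
M_6 − R_6 ≈ 1.388889.

1.388889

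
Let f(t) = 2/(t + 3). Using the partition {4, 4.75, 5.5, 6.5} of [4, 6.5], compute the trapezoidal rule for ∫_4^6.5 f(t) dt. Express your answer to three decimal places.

0.612

Subinterval widths: 0.75, 0.75, 1.
f(4) = 2/7, f(4.75) = 8/31, f(5.5) = 4/17, f(6.5) = 4/19.
On each subinterval the trapezoid contributes (Δt_i/2)·[f(t_{i-1}) + f(t_i)].
Sum ≈ 0.612.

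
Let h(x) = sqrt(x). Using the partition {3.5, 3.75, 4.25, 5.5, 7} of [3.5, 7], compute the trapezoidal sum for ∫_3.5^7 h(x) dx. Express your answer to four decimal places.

Subinterval widths: 0.25, 0.5, 1.25, 1.5.
h(3.5) ≈ 1.8708, h(3.75) ≈ 1.9365, h(4.25) ≈ 2.0616, h(5.5) ≈ 2.3452, h(7) ≈ 2.6458.
On each subinterval the trapezoid contributes (Δx_i/2)·[h(x_{i-1}) + h(x_i)].
Sum ≈ 7.9729.

7.9729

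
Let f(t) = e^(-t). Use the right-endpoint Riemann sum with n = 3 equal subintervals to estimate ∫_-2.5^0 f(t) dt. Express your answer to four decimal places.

Δt = (0 − (-2.5))/3 = 5/6.
Right endpoints: -5/3, -5/6, 0.
f(-5/3) ≈ 5.2945, f(-5/6) ≈ 2.3010, f(0) ≈ 1.0000.
Sum = Δt · [f(-5/3) + f(-5/6) + f(0)].
Sum ≈ 7.1629.

7.1629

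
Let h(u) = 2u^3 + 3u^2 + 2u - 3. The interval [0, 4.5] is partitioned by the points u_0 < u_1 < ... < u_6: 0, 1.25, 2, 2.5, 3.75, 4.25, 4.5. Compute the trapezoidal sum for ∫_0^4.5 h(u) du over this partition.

314.0625

Subinterval widths: 1.25, 0.75, 0.5, 1.25, 0.5, 0.25.
h(0) = -3, h(1.25) = 8.09375, h(2) = 29, h(2.5) = 52, h(3.75) = 152.15625, h(4.25) = 213.21875, h(4.5) = 249.
On each subinterval the trapezoid contributes (Δu_i/2)·[h(u_{i-1}) + h(u_i)].
Sum = 314.0625.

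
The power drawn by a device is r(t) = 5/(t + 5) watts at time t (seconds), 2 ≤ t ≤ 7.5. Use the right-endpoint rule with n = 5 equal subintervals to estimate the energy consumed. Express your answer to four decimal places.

Δt = (7.5 − 2)/5 = 1.1.
Right endpoints: 3.1, 4.2, 5.3, 6.4, 7.5.
r(3.1) = 50/81, r(4.2) = 25/46, r(5.3) = 50/103, r(6.4) = 25/57, r(7.5) = 0.4.
Sum = Δt · [r(3.1) + r(4.2) + r(5.3) + r(6.4) + r(7.5)].
Sum ≈ 2.7333.

2.7333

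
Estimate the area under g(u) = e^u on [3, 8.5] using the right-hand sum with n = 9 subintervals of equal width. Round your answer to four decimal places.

Δu = (8.5 − 3)/9 = 11/18.
Right endpoints: 65/18, 38/9, 29/6, 49/9, 109/18, 20/3, 131/18, 71/9, 8.5.
g(65/18) ≈ 37.0071, g(38/9) ≈ 68.1848, g(29/6) ≈ 125.6290, g(49/9) ≈ 231.4687, g(109/18) ≈ 426.4758, g(20/3) ≈ 785.7720, g(131/18) ≈ 1447.7672, g(71/9) ≈ 2667.4784, g(8.5) ≈ 4914.7688.
Sum = Δu · [g(65/18) + g(38/9) + g(29/6) + ...].
Sum ≈ 6541.6706.

6541.6706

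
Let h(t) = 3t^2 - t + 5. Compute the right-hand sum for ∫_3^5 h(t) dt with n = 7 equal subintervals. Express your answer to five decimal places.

Δt = (5 − 3)/7 = 2/7.
Right endpoints: 23/7, 25/7, 27/7, 29/7, 31/7, 33/7, 5.
h(23/7) = 1671/49, h(25/7) = 1945/49, h(27/7) = 2243/49, h(29/7) = 2565/49, h(31/7) = 2911/49, h(33/7) = 3281/49, h(5) = 75.
Sum = Δt · [h(23/7) + h(25/7) + h(27/7) + ...].
Sum ≈ 106.65306.

106.65306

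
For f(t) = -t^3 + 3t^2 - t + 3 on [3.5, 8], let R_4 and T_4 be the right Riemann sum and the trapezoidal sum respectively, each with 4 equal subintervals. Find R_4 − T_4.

R_4 ≈ -722.34667969.
T_4 ≈ -543.26074219.
R_4 − T_4 = -179.0859375.

-179.0859375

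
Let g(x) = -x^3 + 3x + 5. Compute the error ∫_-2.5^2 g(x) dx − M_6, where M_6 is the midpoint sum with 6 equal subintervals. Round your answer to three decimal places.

0.158

Exact integral: ∫_-2.5^2 g(x) dx = 24.890625.
M_6 ≈ 24.73242.
Error ≈ 24.890625 − 24.73242 ≈ 0.158.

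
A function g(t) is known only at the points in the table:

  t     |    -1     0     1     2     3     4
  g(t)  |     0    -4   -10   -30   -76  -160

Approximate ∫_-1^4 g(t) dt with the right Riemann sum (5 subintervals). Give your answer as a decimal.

-280

Δt = 1.
Sum = 1·[(-4) + (-10) + (-30) + (-76) + (-160)] = -280.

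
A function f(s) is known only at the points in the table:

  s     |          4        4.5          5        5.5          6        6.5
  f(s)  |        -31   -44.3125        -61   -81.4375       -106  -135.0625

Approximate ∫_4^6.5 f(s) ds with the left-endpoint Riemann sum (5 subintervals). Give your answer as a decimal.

-161.875

Δs = 0.5.
Sum = 0.5·[(-31) + (-44.3125) + (-61) + (-81.4375) + (-106)] = -161.875.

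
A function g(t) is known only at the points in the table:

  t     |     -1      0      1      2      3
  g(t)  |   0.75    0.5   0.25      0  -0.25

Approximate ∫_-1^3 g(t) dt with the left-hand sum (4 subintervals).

Δt = 1.
Sum = 1·[0.75 + 0.5 + 0.25 + 0] = 1.5.

1.5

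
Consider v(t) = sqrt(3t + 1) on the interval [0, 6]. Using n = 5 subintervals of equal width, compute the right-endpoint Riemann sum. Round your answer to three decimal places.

Δt = (6 − 0)/5 = 1.2.
Right endpoints: 1.2, 2.4, 3.6, 4.8, 6.
v(1.2) ≈ 2.145, v(2.4) ≈ 2.864, v(3.6) ≈ 3.435, v(4.8) ≈ 3.924, v(6) ≈ 4.359.
Sum = Δt · [v(1.2) + v(2.4) + v(3.6) + v(4.8) + v(6)].
Sum ≈ 20.072.

20.072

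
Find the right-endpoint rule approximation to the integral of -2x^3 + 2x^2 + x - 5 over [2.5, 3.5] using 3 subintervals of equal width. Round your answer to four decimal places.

-46.5463

Δx = (3.5 − 2.5)/3 = 1/3.
Right endpoints: 17/6, 19/6, 3.5.
f(17/6) = -3413/108, f(19/6) = -4891/108, f(3.5) = -62.75.
Sum = Δx · [f(17/6) + f(19/6) + f(3.5)].
Sum ≈ -46.5463.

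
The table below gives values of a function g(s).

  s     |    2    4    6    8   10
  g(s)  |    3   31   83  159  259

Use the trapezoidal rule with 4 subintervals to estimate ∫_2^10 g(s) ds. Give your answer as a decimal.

808

Δs = 2.
T_4 = (2/2)·[3 + 2·31 + 2·83 + 2·159 + 259] = 808.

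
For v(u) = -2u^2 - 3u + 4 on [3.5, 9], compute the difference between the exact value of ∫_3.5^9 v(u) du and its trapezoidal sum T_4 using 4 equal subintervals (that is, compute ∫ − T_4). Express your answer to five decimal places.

3.46615

Exact integral: ∫_3.5^9 v(u) du ≈ -538.5416667.
T_4 = -542.0078125.
Error ≈ -538.5416667 − (-542.0078125) ≈ 3.46615.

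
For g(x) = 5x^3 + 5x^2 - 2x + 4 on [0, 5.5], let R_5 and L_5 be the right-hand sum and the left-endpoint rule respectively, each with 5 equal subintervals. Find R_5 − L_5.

1069.3375

R_5 = 1998.8375.
L_5 = 929.5.
R_5 − L_5 = 1069.3375.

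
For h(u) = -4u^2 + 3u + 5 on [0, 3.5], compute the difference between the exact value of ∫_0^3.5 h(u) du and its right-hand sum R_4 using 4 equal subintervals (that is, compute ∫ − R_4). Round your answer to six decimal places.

Exact integral: ∫_0^3.5 h(u) du ≈ -21.29166667.
R_4 = -39.921875.
Error ≈ -21.29166667 − (-39.921875) ≈ 18.630208.

18.630208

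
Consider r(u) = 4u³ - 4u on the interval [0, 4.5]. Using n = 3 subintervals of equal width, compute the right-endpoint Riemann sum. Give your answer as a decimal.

675

Δu = (4.5 − 0)/3 = 1.5.
Right endpoints: 1.5, 3, 4.5.
r(1.5) = 7.5, r(3) = 96, r(4.5) = 346.5.
Sum = Δu · [r(1.5) + r(3) + r(4.5)].
Sum = 675.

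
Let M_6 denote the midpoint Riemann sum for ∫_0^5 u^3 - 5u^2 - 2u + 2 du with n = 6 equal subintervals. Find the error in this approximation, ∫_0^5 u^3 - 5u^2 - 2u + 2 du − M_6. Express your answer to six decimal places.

Exact integral: ∫_0^5 f(u) du ≈ -67.08333333.
M_6 ≈ -67.80671296.
Error ≈ -67.08333333 − (-67.80671296) ≈ 0.723380.

0.723380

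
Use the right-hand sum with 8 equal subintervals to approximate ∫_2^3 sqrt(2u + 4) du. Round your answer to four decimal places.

Δu = (3 − 2)/8 = 0.125.
Right endpoints: 2.125, 2.25, 2.375, 2.5, 2.625, 2.75, 2.875, 3.
f(2.125) ≈ 2.8723, f(2.25) ≈ 2.9155, f(2.375) ≈ 2.9580, f(2.5) ≈ 3.0000, f(2.625) ≈ 3.0414, f(2.75) ≈ 3.0822, f(2.875) ≈ 3.1225, f(3) ≈ 3.1623.
Sum = Δu · [f(2.125) + f(2.25) + f(2.375) + ...].
Sum ≈ 3.0193.

3.0193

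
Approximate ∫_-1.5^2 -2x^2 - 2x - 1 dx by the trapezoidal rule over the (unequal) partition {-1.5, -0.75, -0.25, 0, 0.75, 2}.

Subinterval widths: 0.75, 0.5, 0.25, 0.75, 1.25.
f(-1.5) = -2.5, f(-0.75) = -0.625, f(-0.25) = -0.625, f(0) = -1, f(0.75) = -3.625, f(2) = -13.
On each subinterval the trapezoid contributes (Δx_i/2)·[f(x_{i-1}) + f(x_i)].
Sum = -13.8125.

-13.8125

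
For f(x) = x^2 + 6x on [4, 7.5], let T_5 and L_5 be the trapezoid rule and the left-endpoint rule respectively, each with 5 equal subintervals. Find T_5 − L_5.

21.4375

T_5 = 240.3275.
L_5 = 218.89.
T_5 − L_5 = 21.4375.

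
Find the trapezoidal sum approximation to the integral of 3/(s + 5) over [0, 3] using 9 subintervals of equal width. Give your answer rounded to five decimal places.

1.41069

Δs = (3 − 0)/9 = 1/3.
f(0) = 0.6, f(1/3) = 0.5625, f(2/3) = 9/17, f(1) = 0.5, f(4/3) = 9/19, f(5/3) = 0.45, f(2) = 3/7, f(7/3) = 9/22, f(8/3) = 9/23, f(3) = 0.375.
T_9 = (Δs/2)·[f(s_0) + 2f(s_1) + ... + 2f(s_{8}) + f(s_9)].
Sum ≈ 1.41069.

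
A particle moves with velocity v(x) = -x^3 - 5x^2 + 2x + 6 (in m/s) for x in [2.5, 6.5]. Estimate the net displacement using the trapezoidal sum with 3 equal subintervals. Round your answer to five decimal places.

Δx = (6.5 − 2.5)/3 = 4/3.
v(2.5) = -35.875, v(23/6) = -25085/216, v(31/6) = -55093/216, v(6.5) = -466.875.
T_3 = (Δx/2)·[v(x_0) + 2v(x_1) + 2v(x_2) + v(x_3)].
Sum ≈ -830.09259.

-830.09259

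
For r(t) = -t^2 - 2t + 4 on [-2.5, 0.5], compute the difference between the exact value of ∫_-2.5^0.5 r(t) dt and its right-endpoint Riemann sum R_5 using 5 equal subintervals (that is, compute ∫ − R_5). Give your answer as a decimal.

Exact integral: ∫_-2.5^0.5 r(t) dt = 12.75.
R_5 = 12.57.
Error = 12.75 − 12.57 = 0.18.

0.18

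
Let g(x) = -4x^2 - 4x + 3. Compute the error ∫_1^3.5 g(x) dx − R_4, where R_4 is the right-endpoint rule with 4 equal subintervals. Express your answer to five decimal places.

Exact integral: ∫_1^3.5 g(x) dx ≈ -70.8333333.
R_4 = -88.671875.
Error ≈ -70.8333333 − (-88.671875) ≈ 17.83854.

17.83854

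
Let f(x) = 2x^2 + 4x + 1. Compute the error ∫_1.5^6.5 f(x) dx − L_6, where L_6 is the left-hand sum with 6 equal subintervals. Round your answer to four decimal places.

40.5093

Exact integral: ∫_1.5^6.5 f(x) dx ≈ 265.833333.
L_6 ≈ 225.324074.
Error ≈ 265.833333 − 225.324074 ≈ 40.5093.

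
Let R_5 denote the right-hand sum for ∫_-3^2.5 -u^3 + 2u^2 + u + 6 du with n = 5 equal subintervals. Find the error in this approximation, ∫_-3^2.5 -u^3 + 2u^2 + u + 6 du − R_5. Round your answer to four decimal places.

Exact integral: ∫_-3^2.5 f(u) du ≈ 70.526042.
R_5 = 50.1325.
Error ≈ 70.526042 − 50.1325 ≈ 20.3935.

20.3935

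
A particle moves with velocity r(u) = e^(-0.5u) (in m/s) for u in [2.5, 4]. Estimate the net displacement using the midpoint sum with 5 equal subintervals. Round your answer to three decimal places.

Δu = (4 − 2.5)/5 = 0.3.
Midpoints: 2.65, 2.95, 3.25, 3.55, 3.85.
r(2.65) ≈ 0.266, r(2.95) ≈ 0.229, r(3.25) ≈ 0.197, r(3.55) ≈ 0.169, r(3.85) ≈ 0.146.
Sum = Δu · [r(2.65) + r(2.95) + r(3.25) + r(3.55) + r(3.85)].
Sum ≈ 0.302.

0.302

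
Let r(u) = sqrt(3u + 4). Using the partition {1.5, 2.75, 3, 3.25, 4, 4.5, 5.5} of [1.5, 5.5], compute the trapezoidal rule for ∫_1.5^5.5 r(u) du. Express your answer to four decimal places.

15.1039

Subinterval widths: 1.25, 0.25, 0.25, 0.75, 0.5, 1.
r(1.5) ≈ 2.9155, r(2.75) ≈ 3.5000, r(3) ≈ 3.6056, r(3.25) ≈ 3.7081, r(4) ≈ 4.0000, r(4.5) ≈ 4.1833, r(5.5) ≈ 4.5277.
On each subinterval the trapezoid contributes (Δu_i/2)·[r(u_{i-1}) + r(u_i)].
Sum ≈ 15.1039.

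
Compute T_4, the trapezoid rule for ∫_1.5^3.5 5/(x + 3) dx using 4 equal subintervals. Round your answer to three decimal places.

Δx = (3.5 − 1.5)/4 = 0.5.
f(1.5) = 10/9, f(2) = 1, f(2.5) = 10/11, f(3) = 5/6, f(3.5) = 10/13.
T_4 = (Δx/2)·[f(x_0) + 2f(x_1) + 2f(x_2) + 2f(x_3) + f(x_4)].
Sum ≈ 1.841.

1.841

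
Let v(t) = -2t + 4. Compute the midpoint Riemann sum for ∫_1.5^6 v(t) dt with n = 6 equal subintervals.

Δt = (6 − 1.5)/6 = 0.75.
Midpoints: 1.875, 2.625, 3.375, 4.125, 4.875, 5.625.
v(1.875) = 0.25, v(2.625) = -1.25, v(3.375) = -2.75, v(4.125) = -4.25, v(4.875) = -5.75, v(5.625) = -7.25.
Sum = Δt · [v(1.875) + v(2.625) + v(3.375) + ...].
Sum = -15.75.

-15.75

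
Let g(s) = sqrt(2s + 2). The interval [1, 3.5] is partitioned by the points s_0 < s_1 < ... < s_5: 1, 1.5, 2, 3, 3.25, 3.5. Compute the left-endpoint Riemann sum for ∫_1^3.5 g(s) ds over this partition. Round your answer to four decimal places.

Subinterval widths: 0.5, 0.5, 1, 0.25, 0.25.
Left endpoints: 1, 1.5, 2, 3, 3.25.
g(1) ≈ 2.0000, g(1.5) ≈ 2.2361, g(2) ≈ 2.4495, g(3) ≈ 2.8284, g(3.25) ≈ 2.9155.
Sum = Σ Δs_i · g(s_i).
Sum ≈ 6.0035.

6.0035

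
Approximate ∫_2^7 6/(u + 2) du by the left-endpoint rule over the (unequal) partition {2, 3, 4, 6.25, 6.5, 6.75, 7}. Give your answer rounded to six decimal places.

Subinterval widths: 1, 1, 2.25, 0.25, 0.25, 0.25.
Left endpoints: 2, 3, 4, 6.25, 6.5, 6.75.
f(2) = 1.5, f(3) = 1.2, f(4) = 1, f(6.25) = 8/11, f(6.5) = 12/17, f(6.75) = 24/35.
Sum = Σ Δu_i · f(u_i).
Sum ≈ 5.479717.

5.479717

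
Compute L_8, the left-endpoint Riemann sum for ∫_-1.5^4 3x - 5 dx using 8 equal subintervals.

-12.546875

Δx = (4 − (-1.5))/8 = 0.6875.
Left endpoints: -1.5, -0.8125, -0.125, 0.5625, 1.25, 1.9375, 2.625, 3.3125.
f(-1.5) = -9.5, f(-0.8125) = -7.4375, f(-0.125) = -5.375, f(0.5625) = -3.3125, f(1.25) = -1.25, f(1.9375) = 0.8125, f(2.625) = 2.875, f(3.3125) = 4.9375.
Sum = Δx · [f(-1.5) + f(-0.8125) + f(-0.125) + ...].
Sum = -12.546875.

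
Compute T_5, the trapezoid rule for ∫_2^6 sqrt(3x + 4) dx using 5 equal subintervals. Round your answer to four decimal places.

Δx = (6 − 2)/5 = 0.8.
f(2) ≈ 3.1623, f(2.8) ≈ 3.5214, f(3.6) ≈ 3.8471, f(4.4) ≈ 4.1473, f(5.2) ≈ 4.4272, f(6) ≈ 4.6904.
T_5 = (Δx/2)·[f(x_0) + 2f(x_1) + ... + 2f(x_{4}) + f(x_5)].
Sum ≈ 15.8954.

15.8954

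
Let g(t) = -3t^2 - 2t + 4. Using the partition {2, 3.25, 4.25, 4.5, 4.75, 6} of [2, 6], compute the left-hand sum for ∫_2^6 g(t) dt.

-171.78125

Subinterval widths: 1.25, 1, 0.25, 0.25, 1.25.
Left endpoints: 2, 3.25, 4.25, 4.5, 4.75.
g(2) = -12, g(3.25) = -34.1875, g(4.25) = -58.6875, g(4.5) = -65.75, g(4.75) = -73.1875.
Sum = Σ Δt_i · g(t_i).
Sum = -171.78125.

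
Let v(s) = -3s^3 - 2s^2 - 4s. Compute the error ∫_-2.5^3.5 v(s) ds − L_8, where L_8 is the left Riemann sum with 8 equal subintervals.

-75.65625

Exact integral: ∫_-2.5^3.5 v(s) ds = -134.25.
L_8 = -58.59375.
Error = -134.25 − (-58.59375) = -75.65625.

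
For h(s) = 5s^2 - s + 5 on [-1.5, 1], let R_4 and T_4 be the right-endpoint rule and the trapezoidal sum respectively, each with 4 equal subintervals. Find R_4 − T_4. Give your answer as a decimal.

R_4 = 18.49609375.
T_4 = 21.23046875.
R_4 − T_4 = -2.734375.

-2.734375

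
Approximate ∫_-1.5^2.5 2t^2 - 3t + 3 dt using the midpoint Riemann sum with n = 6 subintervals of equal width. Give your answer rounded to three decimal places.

18.370

Δt = (2.5 − (-1.5))/6 = 2/3.
Midpoints: -7/6, -0.5, 1/6, 5/6, 1.5, 13/6.
f(-7/6) = 83/9, f(-0.5) = 5, f(1/6) = 23/9, f(5/6) = 17/9, f(1.5) = 3, f(13/6) = 53/9.
Sum = Δt · [f(-7/6) + f(-0.5) + f(1/6) + ...].
Sum ≈ 18.370.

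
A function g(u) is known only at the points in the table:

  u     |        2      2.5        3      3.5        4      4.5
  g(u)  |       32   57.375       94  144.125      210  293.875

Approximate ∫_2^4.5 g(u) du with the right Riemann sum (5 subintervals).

Δu = 0.5.
Sum = 0.5·[57.375 + 94 + 144.125 + 210 + 293.875] = 399.6875.

399.6875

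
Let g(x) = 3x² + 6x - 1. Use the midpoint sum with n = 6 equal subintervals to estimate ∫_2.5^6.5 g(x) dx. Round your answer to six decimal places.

362.555556

Δx = (6.5 − 2.5)/6 = 2/3.
Midpoints: 17/6, 3.5, 25/6, 29/6, 5.5, 37/6.
g(17/6) = 481/12, g(3.5) = 56.75, g(25/6) = 913/12, g(29/6) = 1177/12, g(5.5) = 122.75, g(37/6) = 1801/12.
Sum = Δx · [g(17/6) + g(3.5) + g(25/6) + ...].
Sum ≈ 362.555556.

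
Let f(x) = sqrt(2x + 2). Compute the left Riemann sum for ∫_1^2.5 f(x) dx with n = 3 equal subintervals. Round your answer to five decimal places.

3.34278

Δx = (2.5 − 1)/3 = 0.5.
Left endpoints: 1, 1.5, 2.
f(1) ≈ 2.00000, f(1.5) ≈ 2.23607, f(2) ≈ 2.44949.
Sum = Δx · [f(1) + f(1.5) + f(2)].
Sum ≈ 3.34278.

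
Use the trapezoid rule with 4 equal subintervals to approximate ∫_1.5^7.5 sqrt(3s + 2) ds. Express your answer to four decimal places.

23.2131

Δs = (7.5 − 1.5)/4 = 1.5.
f(1.5) ≈ 2.5495, f(3) ≈ 3.3166, f(4.5) ≈ 3.9370, f(6) ≈ 4.4721, f(7.5) ≈ 4.9497.
T_4 = (Δs/2)·[f(s_0) + 2f(s_1) + 2f(s_2) + 2f(s_3) + f(s_4)].
Sum ≈ 23.2131.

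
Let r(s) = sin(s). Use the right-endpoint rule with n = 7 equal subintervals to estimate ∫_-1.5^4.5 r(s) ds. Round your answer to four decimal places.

Δs = (4.5 − (-1.5))/7 = 6/7.
Right endpoints: -9/14, 3/14, 15/14, 27/14, 39/14, 51/14, 4.5.
r(-9/14) ≈ -0.5995, r(3/14) ≈ 0.2126, r(15/14) ≈ 0.8779, r(27/14) ≈ 0.9367, r(39/14) ≈ 0.3484, r(51/14) ≈ -0.4805, r(4.5) ≈ -0.9775.
Sum = Δs · [r(-9/14) + r(3/14) + r(15/14) + ...].
Sum ≈ 0.2726.

0.2726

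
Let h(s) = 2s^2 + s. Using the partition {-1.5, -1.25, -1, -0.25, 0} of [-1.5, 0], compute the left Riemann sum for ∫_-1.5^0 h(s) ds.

Subinterval widths: 0.25, 0.25, 0.75, 0.25.
Left endpoints: -1.5, -1.25, -1, -0.25.
h(-1.5) = 3, h(-1.25) = 1.875, h(-1) = 1, h(-0.25) = -0.125.
Sum = Σ Δs_i · h(s_i).
Sum = 1.9375.

1.9375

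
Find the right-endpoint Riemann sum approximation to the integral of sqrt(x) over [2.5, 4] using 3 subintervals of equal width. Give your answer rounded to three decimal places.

2.801

Δx = (4 − 2.5)/3 = 0.5.
Right endpoints: 3, 3.5, 4.
f(3) ≈ 1.732, f(3.5) ≈ 1.871, f(4) ≈ 2.000.
Sum = Δx · [f(3) + f(3.5) + f(4)].
Sum ≈ 2.801.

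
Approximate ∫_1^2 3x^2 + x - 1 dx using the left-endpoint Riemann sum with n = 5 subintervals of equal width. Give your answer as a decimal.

6.52

Δx = (2 − 1)/5 = 0.2.
Left endpoints: 1, 1.2, 1.4, 1.6, 1.8.
f(1) = 3, f(1.2) = 4.52, f(1.4) = 6.28, f(1.6) = 8.28, f(1.8) = 10.52.
Sum = Δx · [f(1) + f(1.2) + f(1.4) + f(1.6) + f(1.8)].
Sum = 6.52.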